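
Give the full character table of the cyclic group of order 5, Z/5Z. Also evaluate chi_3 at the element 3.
Character table of Z/5Z (irreps indexed chi_0,...,chi_4 with chi_k(m) = zeta_5^(k*m), zeta_5 = exp(2*pi*i/5)):
  irrep \ class  {0} (size 1)  {1} (size 1)    {2} (size 1)    {3} (size 1)    {4} (size 1)  
  chi_0          1             1               1               1               1             
  chi_1          1             exp(2*I*pi/5)   exp(4*I*pi/5)   exp(-4*I*pi/5)  exp(-2*I*pi/5)
  chi_2          1             exp(4*I*pi/5)   exp(-2*I*pi/5)  exp(2*I*pi/5)   exp(-4*I*pi/5)
  chi_3          1             exp(-4*I*pi/5)  exp(2*I*pi/5)   exp(-2*I*pi/5)  exp(4*I*pi/5) 
  chi_4          1             exp(-2*I*pi/5)  exp(-4*I*pi/5)  exp(4*I*pi/5)   exp(2*I*pi/5) 

Spot check: chi_3(3) = zeta_5^(3*3) = zeta_5^9 = exp(-2*I*pi/5).

Justification: Z/5Z is abelian, so all 5 irreducible complex representations are 1-dimensional. They are given by chi_k(m) = zeta_5^(k*m) for k = 0,...,4. Row orthogonality: sum_m chi_k(m) conj(chi_l(m)) = 5 * [k = l].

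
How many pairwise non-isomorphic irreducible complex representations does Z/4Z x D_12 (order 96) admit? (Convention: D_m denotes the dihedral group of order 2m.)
36

Explanation: The number of irreducible complex representations of a finite group equals its number of conjugacy classes. For a direct product, #classes(G x H) = #classes(G) * #classes(H). Z/4Z has 4 classes (abelian), D_12 has 9 classes, so 4 * 9 = 36, so Z/4Z x D_12 (order 96) has exactly 36 irreducible complex representations.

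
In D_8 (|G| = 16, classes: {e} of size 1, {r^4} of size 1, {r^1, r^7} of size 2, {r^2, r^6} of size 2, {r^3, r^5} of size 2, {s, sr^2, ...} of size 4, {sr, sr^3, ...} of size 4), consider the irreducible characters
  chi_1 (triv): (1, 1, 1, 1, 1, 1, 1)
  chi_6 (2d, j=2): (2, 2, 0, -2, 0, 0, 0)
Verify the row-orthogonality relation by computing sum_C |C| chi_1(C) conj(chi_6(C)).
Sum = 0; so <chi_1, chi_6> = 0 (distinct irreducibles are orthogonal).

Reasoning: Compute term by term over conjugacy classes (|C| * chi_1(C) * conj(chi_6(C))):
  1*(1)*conj(2) + 1*(1)*conj(2) + 2*(1)*conj(0) + 2*(1)*conj(-2) + 2*(1)*conj(0) + 4*(1)*conj(0) + 4*(1)*conj(0)
  = (2) + (2) + (0) + (-4) + (0) + (0) + (0)
  = 0.
Dividing by |G| = 16 gives 0/16 = 0, matching the row-orthogonality relation <chi_1, chi_6> = [chi_1 = chi_6].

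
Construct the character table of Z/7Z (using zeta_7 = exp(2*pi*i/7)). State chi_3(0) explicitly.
Character table of Z/7Z (irreps indexed chi_0,...,chi_6 with chi_k(m) = zeta_7^(k*m), zeta_7 = exp(2*pi*i/7)):
  irrep \ class  {0} (size 1)  {1} (size 1)    {2} (size 1)    {3} (size 1)    {4} (size 1)    {5} (size 1)    {6} (size 1)  
  chi_0          1             1               1               1               1               1               1             
  chi_1          1             exp(2*I*pi/7)   exp(4*I*pi/7)   exp(6*I*pi/7)   exp(-6*I*pi/7)  exp(-4*I*pi/7)  exp(-2*I*pi/7)
  chi_2          1             exp(4*I*pi/7)   exp(-6*I*pi/7)  exp(-2*I*pi/7)  exp(2*I*pi/7)   exp(6*I*pi/7)   exp(-4*I*pi/7)
  chi_3          1             exp(6*I*pi/7)   exp(-2*I*pi/7)  exp(4*I*pi/7)   exp(-4*I*pi/7)  exp(2*I*pi/7)   exp(-6*I*pi/7)
  chi_4          1             exp(-6*I*pi/7)  exp(2*I*pi/7)   exp(-4*I*pi/7)  exp(4*I*pi/7)   exp(-2*I*pi/7)  exp(6*I*pi/7) 
  chi_5          1             exp(-4*I*pi/7)  exp(6*I*pi/7)   exp(2*I*pi/7)   exp(-2*I*pi/7)  exp(-6*I*pi/7)  exp(4*I*pi/7) 
  chi_6          1             exp(-2*I*pi/7)  exp(-4*I*pi/7)  exp(-6*I*pi/7)  exp(6*I*pi/7)   exp(4*I*pi/7)   exp(2*I*pi/7) 

Spot check: chi_3(0) = zeta_7^(3*0) = zeta_7^0 = 1.

Derivation: Z/7Z is abelian, so all 7 irreducible complex representations are 1-dimensional. They are given by chi_k(m) = zeta_7^(k*m) for k = 0,...,6. Row orthogonality: sum_m chi_k(m) conj(chi_l(m)) = 7 * [k = l].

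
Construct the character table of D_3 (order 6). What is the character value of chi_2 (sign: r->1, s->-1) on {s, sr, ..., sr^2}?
Conjugacy classes: {e} of size 1, {r^1, r^2} of size 2, {s, sr, ..., sr^2} of size 3.
Character table:
  irrep \ class              {e} (size 1)  {r^1, r^2} (size 2)  {s, sr, ..., sr^2} (size 3)
  chi_1 (triv)               1             1                    1                          
  chi_2 (sign: r->1, s->-1)  1             1                    -1                         
  chi_3 (2d, j=1)            2             -1                   0                          

Spot check: chi_2 (sign: r->1, s->-1) on {s, sr, ..., sr^2} = -1.

D_3 has order 2*3 = 6 with 3 conjugacy classes, hence 3 irreducibles. Sum of squared dims 1 + 1 + 4 = 6 = |G|. Linear characters come from the abelianisation; the 2-dimensional irreps have character r^k -> 2*cos(2*pi*j*k/3), reflections -> 0.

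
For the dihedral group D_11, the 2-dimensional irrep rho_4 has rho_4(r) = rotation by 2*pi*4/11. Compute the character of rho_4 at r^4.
chi_{rho_4}(r^4) = 2*cos(2*pi*4*4/11) = -2*cos(pi/11)

Justification: rho_4(r^4) is rotation by angle 2*pi*4*4/11, whose trace is 2*cos(2*pi*4*4/11) = -2*cos(pi/11).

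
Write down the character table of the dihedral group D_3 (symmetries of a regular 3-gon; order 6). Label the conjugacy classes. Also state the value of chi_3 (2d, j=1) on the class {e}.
Conjugacy classes: {e} of size 1, {r^1, r^2} of size 2, {s, sr, ..., sr^2} of size 3.
Character table:
  irrep \ class              {e} (size 1)  {r^1, r^2} (size 2)  {s, sr, ..., sr^2} (size 3)
  chi_1 (triv)               1             1                    1                          
  chi_2 (sign: r->1, s->-1)  1             1                    -1                         
  chi_3 (2d, j=1)            2             -1                   0                          

Spot check: chi_3 (2d, j=1) on {e} = 2.

Derivation: D_3 has order 2*3 = 6 with 3 conjugacy classes, hence 3 irreducibles. Sum of squared dims 1 + 1 + 4 = 6 = |G|. Linear characters come from the abelianisation; the 2-dimensional irreps have character r^k -> 2*cos(2*pi*j*k/3), reflections -> 0.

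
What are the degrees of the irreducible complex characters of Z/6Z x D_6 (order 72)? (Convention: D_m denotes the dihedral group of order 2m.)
Dimensions: 1, 1, 1, 1, 1, 1, 1, 1, 1, 1, 1, 1, 1, 1, 1, 1, 1, 1, 1, 1, 1, 1, 1, 1, 2, 2, 2, 2, 2, 2, 2, 2, 2, 2, 2, 2

Solution. There are 36 irreducibles (= number of conjugacy classes). Their dimensions d_i satisfy sum d_i^2 = |G| = 72: 1 + 1 + 1 + 1 + 1 + 1 + 1 + 1 + 1 + 1 + 1 + 1 + 1 + 1 + 1 + 1 + 1 + 1 + 1 + 1 + 1 + 1 + 1 + 1 + 4 + 4 + 4 + 4 + 4 + 4 + 4 + 4 + 4 + 4 + 4 + 4 = 72. (For the product with Z/6Z: each of the 6 1-dim characters of Z/6Z tensors with each irrep of D_6, giving 6 copies of each D_6-dimension.)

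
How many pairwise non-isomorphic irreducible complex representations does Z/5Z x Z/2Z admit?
10

Details: The number of irreducible complex representations of a finite group equals its number of conjugacy classes. Z/5Z x Z/2Z is abelian of order 10, so every element is its own conjugacy class: 10 classes, so Z/5Z x Z/2Z (order 10) has exactly 10 irreducible complex representations.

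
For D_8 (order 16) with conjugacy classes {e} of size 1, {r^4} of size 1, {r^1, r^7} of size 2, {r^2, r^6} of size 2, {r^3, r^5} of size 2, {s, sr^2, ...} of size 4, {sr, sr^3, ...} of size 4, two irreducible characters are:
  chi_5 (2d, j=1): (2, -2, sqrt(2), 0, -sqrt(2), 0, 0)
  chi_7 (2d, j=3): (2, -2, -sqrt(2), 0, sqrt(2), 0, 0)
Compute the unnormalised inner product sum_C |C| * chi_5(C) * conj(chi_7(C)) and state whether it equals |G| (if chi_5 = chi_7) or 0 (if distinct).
Sum = 0; so <chi_5, chi_7> = 0 (distinct irreducibles are orthogonal).

Compute term by term over conjugacy classes (|C| * chi_5(C) * conj(chi_7(C))):
  1*(2)*conj(2) + 1*(-2)*conj(-2) + 2*(sqrt(2))*conj(-sqrt(2)) + 2*(0)*conj(0) + 2*(-sqrt(2))*conj(sqrt(2)) + 4*(0)*conj(0) + 4*(0)*conj(0)
  = (4) + (4) + (-4) + (0) + (-4) + (0) + (0)
  = 0.
Dividing by |G| = 16 gives 0/16 = 0, matching the row-orthogonality relation <chi_5, chi_7> = [chi_5 = chi_7].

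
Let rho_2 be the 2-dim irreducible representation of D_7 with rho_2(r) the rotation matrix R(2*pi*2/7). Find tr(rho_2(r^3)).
chi_{rho_2}(r^3) = 2*cos(2*pi*2*3/7) = 2*cos(2*pi/7)

Argument: rho_2(r^3) is rotation by angle 2*pi*2*3/7, whose trace is 2*cos(2*pi*2*3/7) = 2*cos(2*pi/7).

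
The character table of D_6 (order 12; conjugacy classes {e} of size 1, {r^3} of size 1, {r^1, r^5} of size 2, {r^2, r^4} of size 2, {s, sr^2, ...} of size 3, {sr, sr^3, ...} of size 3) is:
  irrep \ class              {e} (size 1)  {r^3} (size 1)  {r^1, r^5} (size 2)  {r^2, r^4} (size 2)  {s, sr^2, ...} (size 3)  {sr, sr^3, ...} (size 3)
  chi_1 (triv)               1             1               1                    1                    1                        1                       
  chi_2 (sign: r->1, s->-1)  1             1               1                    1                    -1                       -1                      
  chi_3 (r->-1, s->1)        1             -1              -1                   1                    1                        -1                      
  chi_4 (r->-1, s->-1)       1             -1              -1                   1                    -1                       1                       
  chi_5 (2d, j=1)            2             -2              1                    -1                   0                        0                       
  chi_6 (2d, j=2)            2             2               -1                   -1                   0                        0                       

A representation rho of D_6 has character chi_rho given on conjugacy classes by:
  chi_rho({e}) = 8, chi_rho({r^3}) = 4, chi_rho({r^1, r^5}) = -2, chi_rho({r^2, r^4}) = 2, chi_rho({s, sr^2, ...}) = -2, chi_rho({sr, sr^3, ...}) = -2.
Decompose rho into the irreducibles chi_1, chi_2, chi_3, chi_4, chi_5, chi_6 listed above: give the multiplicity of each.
Multiplicities: chi_1: 0, chi_2: 2, chi_3: 1, chi_4: 1, chi_5: 0, chi_6: 2.

Reasoning: Use <chi_rho, chi> = (1/|G|) sum_C |C| * chi_rho(C) * conj(chi(C)) with |G| = 12 for each irreducible chi in the table:
  <chi_rho, chi_1> = (1/12)[1*(8)*conj(1) + 1*(4)*conj(1) + 2*(-2)*conj(1) + 2*(2)*conj(1) + 3*(-2)*conj(1) + 3*(-2)*conj(1)]
      = (1/12)[(8) + (4) + (-4) + (4) + (-6) + (-6)] = 0/12 = 0
  <chi_rho, chi_2> = (1/12)[1*(8)*conj(1) + 1*(4)*conj(1) + 2*(-2)*conj(1) + 2*(2)*conj(1) + 3*(-2)*conj(-1) + 3*(-2)*conj(-1)]
      = (1/12)[(8) + (4) + (-4) + (4) + (6) + (6)] = 24/12 = 2
  <chi_rho, chi_3> = (1/12)[1*(8)*conj(1) + 1*(4)*conj(-1) + 2*(-2)*conj(-1) + 2*(2)*conj(1) + 3*(-2)*conj(1) + 3*(-2)*conj(-1)]
      = (1/12)[(8) + (-4) + (4) + (4) + (-6) + (6)] = 12/12 = 1
  <chi_rho, chi_4> = (1/12)[1*(8)*conj(1) + 1*(4)*conj(-1) + 2*(-2)*conj(-1) + 2*(2)*conj(1) + 3*(-2)*conj(-1) + 3*(-2)*conj(1)]
      = (1/12)[(8) + (-4) + (4) + (4) + (6) + (-6)] = 12/12 = 1
  <chi_rho, chi_5> = (1/12)[1*(8)*conj(2) + 1*(4)*conj(-2) + 2*(-2)*conj(1) + 2*(2)*conj(-1) + 3*(-2)*conj(0) + 3*(-2)*conj(0)]
      = (1/12)[(16) + (-8) + (-4) + (-4) + (0) + (0)] = 0/12 = 0
  <chi_rho, chi_6> = (1/12)[1*(8)*conj(2) + 1*(4)*conj(2) + 2*(-2)*conj(-1) + 2*(2)*conj(-1) + 3*(-2)*conj(0) + 3*(-2)*conj(0)]
      = (1/12)[(16) + (8) + (4) + (-4) + (0) + (0)] = 24/12 = 2
Dimension check: dim(rho) = sum (mult * dim) = 0*1 + 2*1 + 1*1 + 1*1 + 0*2 + 2*2 = 8 = chi_rho(e) = 8.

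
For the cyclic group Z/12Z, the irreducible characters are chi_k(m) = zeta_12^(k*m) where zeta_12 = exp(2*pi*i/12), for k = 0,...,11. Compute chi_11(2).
chi_11(2) = zeta_12^22 = exp(-I*pi/3)

chi_11(2) = zeta_12^(11*2) = zeta_12^22. Since zeta_12^12 = 1, this equals zeta_12^10 = exp(2*pi*i*10/12) = exp(-I*pi/3).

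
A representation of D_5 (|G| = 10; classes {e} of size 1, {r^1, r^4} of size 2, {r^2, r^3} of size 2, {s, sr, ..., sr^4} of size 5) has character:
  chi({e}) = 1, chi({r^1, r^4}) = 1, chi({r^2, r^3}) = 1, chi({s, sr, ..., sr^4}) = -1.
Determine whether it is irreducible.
Irreducible: <chi, chi> = 1.

Why: <chi, chi> = (1/|G|) sum_C |C| * |chi(C)|^2 = (1/10)[1*|1|^2 + 2*|1|^2 + 2*|1|^2 + 5*|-1|^2]
  = (1/10)[(1) + (2) + (2) + (5)] = 10/10 = 1.
A character is irreducible iff <chi, chi> = 1, so this representation is irreducible.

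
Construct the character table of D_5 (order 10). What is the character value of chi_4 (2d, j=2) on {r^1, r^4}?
Conjugacy classes: {e} of size 1, {r^1, r^4} of size 2, {r^2, r^3} of size 2, {s, sr, ..., sr^4} of size 5.
Character table:
  irrep \ class              {e} (size 1)  {r^1, r^4} (size 2)  {r^2, r^3} (size 2)  {s, sr, ..., sr^4} (size 5)
  chi_1 (triv)               1             1                    1                    1                          
  chi_2 (sign: r->1, s->-1)  1             1                    1                    -1                         
  chi_3 (2d, j=1)            2             -1/2 + sqrt(5)/2     -sqrt(5)/2 - 1/2     0                          
  chi_4 (2d, j=2)            2             -sqrt(5)/2 - 1/2     -1/2 + sqrt(5)/2     0                          

Spot check: chi_4 (2d, j=2) on {r^1, r^4} = -sqrt(5)/2 - 1/2.

Why: D_5 has order 2*5 = 10 with 4 conjugacy classes, hence 4 irreducibles. Sum of squared dims 1 + 1 + 4 + 4 = 10 = |G|. Linear characters come from the abelianisation; the 2-dimensional irreps have character r^k -> 2*cos(2*pi*j*k/5), reflections -> 0.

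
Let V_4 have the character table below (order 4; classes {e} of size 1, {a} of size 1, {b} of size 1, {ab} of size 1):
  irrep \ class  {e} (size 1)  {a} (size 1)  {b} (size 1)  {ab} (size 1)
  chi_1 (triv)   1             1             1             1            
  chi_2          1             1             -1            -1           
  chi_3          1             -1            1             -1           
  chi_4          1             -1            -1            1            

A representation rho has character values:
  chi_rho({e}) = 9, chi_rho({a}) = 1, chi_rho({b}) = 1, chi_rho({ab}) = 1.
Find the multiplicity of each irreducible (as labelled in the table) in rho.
Multiplicities: chi_1: 3, chi_2: 2, chi_3: 2, chi_4: 2.

Solution. Use <chi_rho, chi> = (1/|G|) sum_C |C| * chi_rho(C) * conj(chi(C)) with |G| = 4 for each irreducible chi in the table:
  <chi_rho, chi_1> = (1/4)[1*(9)*conj(1) + 1*(1)*conj(1) + 1*(1)*conj(1) + 1*(1)*conj(1)]
      = (1/4)[(9) + (1) + (1) + (1)] = 12/4 = 3
  <chi_rho, chi_2> = (1/4)[1*(9)*conj(1) + 1*(1)*conj(1) + 1*(1)*conj(-1) + 1*(1)*conj(-1)]
      = (1/4)[(9) + (1) + (-1) + (-1)] = 8/4 = 2
  <chi_rho, chi_3> = (1/4)[1*(9)*conj(1) + 1*(1)*conj(-1) + 1*(1)*conj(1) + 1*(1)*conj(-1)]
      = (1/4)[(9) + (-1) + (1) + (-1)] = 8/4 = 2
  <chi_rho, chi_4> = (1/4)[1*(9)*conj(1) + 1*(1)*conj(-1) + 1*(1)*conj(-1) + 1*(1)*conj(1)]
      = (1/4)[(9) + (-1) + (-1) + (1)] = 8/4 = 2
Dimension check: dim(rho) = sum (mult * dim) = 3*1 + 2*1 + 2*1 + 2*1 = 9 = chi_rho(e) = 9.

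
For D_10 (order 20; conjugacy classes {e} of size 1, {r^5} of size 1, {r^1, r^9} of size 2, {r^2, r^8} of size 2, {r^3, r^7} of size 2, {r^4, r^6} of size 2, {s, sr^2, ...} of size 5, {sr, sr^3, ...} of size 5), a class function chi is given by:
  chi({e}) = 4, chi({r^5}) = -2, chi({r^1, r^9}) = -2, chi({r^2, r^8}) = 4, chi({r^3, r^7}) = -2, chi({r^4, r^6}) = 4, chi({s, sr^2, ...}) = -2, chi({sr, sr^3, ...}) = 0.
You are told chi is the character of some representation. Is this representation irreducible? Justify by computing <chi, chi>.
Not irreducible (reducible): <chi, chi> = 6 > 1.

<chi, chi> = (1/|G|) sum_C |C| * |chi(C)|^2 = (1/20)[1*|4|^2 + 1*|-2|^2 + 2*|-2|^2 + 2*|4|^2 + 2*|-2|^2 + 2*|4|^2 + 5*|-2|^2 + 5*|0|^2]
  = (1/20)[(16) + (4) + (8) + (32) + (8) + (32) + (20) + (0)] = 120/20 = 6.
A character is irreducible iff <chi, chi> = 1, so this representation is reducible.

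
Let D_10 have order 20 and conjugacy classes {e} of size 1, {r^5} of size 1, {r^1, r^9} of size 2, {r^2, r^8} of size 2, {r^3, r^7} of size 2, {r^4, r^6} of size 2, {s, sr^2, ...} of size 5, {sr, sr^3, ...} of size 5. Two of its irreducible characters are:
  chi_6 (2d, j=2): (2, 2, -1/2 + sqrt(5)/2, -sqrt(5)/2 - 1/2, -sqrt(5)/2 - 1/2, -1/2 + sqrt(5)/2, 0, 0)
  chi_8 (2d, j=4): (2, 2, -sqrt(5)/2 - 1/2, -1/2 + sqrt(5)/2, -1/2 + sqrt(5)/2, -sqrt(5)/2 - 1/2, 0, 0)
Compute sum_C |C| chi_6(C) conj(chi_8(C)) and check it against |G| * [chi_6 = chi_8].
Sum = 0; so <chi_6, chi_8> = 0 (distinct irreducibles are orthogonal).

Compute term by term over conjugacy classes (|C| * chi_6(C) * conj(chi_8(C))):
  1*(2)*conj(2) + 1*(2)*conj(2) + 2*(-1/2 + sqrt(5)/2)*conj(-sqrt(5)/2 - 1/2) + 2*(-sqrt(5)/2 - 1/2)*conj(-1/2 + sqrt(5)/2) + 2*(-sqrt(5)/2 - 1/2)*conj(-1/2 + sqrt(5)/2) + 2*(-1/2 + sqrt(5)/2)*conj(-sqrt(5)/2 - 1/2) + 5*(0)*conj(0) + 5*(0)*conj(0)
  = (4) + (4) + (-2) + (-2) + (-2) + (-2) + (0) + (0)
  = 0.
Dividing by |G| = 20 gives 0/20 = 0, matching the row-orthogonality relation <chi_6, chi_8> = [chi_6 = chi_8].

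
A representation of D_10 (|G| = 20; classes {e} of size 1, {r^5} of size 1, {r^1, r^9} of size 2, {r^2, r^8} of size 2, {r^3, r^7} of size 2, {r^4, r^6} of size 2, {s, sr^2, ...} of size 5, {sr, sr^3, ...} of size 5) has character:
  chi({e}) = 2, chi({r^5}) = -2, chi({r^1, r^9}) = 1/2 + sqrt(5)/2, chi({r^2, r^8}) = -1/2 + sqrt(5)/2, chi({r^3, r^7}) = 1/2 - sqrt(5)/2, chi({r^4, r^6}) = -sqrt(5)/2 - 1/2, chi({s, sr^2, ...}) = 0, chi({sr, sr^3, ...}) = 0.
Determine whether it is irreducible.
Irreducible: <chi, chi> = 1.

Details: <chi, chi> = (1/|G|) sum_C |C| * |chi(C)|^2 = (1/20)[1*|2|^2 + 1*|-2|^2 + 2*|1/2 + sqrt(5)/2|^2 + 2*|-1/2 + sqrt(5)/2|^2 + 2*|1/2 - sqrt(5)/2|^2 + 2*|-sqrt(5)/2 - 1/2|^2 + 5*|0|^2 + 5*|0|^2]
  = (1/20)[(4) + (4) + (sqrt(5) + 3) + (3 - sqrt(5)) + (3 - sqrt(5)) + (sqrt(5) + 3) + (0) + (0)] = 20/20 = 1.
A character is irreducible iff <chi, chi> = 1, so this representation is irreducible.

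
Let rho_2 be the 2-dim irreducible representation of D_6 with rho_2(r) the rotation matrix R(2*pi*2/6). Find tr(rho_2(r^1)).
chi_{rho_2}(r^1) = 2*cos(2*pi*2*1/6) = -1

Proof sketch: rho_2(r^1) is rotation by angle 2*pi*2*1/6, whose trace is 2*cos(2*pi*2*1/6) = -1.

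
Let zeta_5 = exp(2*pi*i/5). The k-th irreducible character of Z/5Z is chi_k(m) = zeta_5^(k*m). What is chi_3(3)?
chi_3(3) = zeta_5^9 = exp(-2*I*pi/5)

Reasoning: chi_3(3) = zeta_5^(3*3) = zeta_5^9. Since zeta_5^5 = 1, this equals zeta_5^4 = exp(2*pi*i*4/5) = exp(-2*I*pi/5).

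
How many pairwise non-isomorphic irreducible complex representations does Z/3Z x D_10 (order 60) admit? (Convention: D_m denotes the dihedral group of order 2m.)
24

Proof sketch: The number of irreducible complex representations of a finite group equals its number of conjugacy classes. For a direct product, #classes(G x H) = #classes(G) * #classes(H). Z/3Z has 3 classes (abelian), D_10 has 8 classes, so 3 * 8 = 24, so Z/3Z x D_10 (order 60) has exactly 24 irreducible complex representations.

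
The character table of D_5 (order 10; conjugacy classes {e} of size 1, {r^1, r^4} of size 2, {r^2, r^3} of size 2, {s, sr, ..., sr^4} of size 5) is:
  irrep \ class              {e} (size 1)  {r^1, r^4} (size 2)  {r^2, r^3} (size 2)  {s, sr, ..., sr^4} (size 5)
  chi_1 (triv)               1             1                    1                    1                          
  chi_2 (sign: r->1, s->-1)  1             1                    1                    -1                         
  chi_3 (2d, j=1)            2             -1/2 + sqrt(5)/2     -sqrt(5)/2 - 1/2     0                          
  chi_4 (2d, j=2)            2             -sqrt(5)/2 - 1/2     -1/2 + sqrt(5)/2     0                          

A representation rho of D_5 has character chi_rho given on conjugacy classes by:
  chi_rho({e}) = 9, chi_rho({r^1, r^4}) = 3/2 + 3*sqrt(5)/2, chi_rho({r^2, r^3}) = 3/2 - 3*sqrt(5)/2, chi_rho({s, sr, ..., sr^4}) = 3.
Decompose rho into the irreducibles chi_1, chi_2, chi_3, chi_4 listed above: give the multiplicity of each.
Multiplicities: chi_1: 3, chi_2: 0, chi_3: 3, chi_4: 0.

Solution. Use <chi_rho, chi> = (1/|G|) sum_C |C| * chi_rho(C) * conj(chi(C)) with |G| = 10 for each irreducible chi in the table:
  <chi_rho, chi_1> = (1/10)[1*(9)*conj(1) + 2*(3/2 + 3*sqrt(5)/2)*conj(1) + 2*(3/2 - 3*sqrt(5)/2)*conj(1) + 5*(3)*conj(1)]
      = (1/10)[(9) + (3 + 3*sqrt(5)) + (3 - 3*sqrt(5)) + (15)] = 30/10 = 3
  <chi_rho, chi_2> = (1/10)[1*(9)*conj(1) + 2*(3/2 + 3*sqrt(5)/2)*conj(1) + 2*(3/2 - 3*sqrt(5)/2)*conj(1) + 5*(3)*conj(-1)]
      = (1/10)[(9) + (3 + 3*sqrt(5)) + (3 - 3*sqrt(5)) + (-15)] = 0/10 = 0
  <chi_rho, chi_3> = (1/10)[1*(9)*conj(2) + 2*(3/2 + 3*sqrt(5)/2)*conj(-1/2 + sqrt(5)/2) + 2*(3/2 - 3*sqrt(5)/2)*conj(-sqrt(5)/2 - 1/2) + 5*(3)*conj(0)]
      = (1/10)[(18) + (6) + (6) + (0)] = 30/10 = 3
  <chi_rho, chi_4> = (1/10)[1*(9)*conj(2) + 2*(3/2 + 3*sqrt(5)/2)*conj(-sqrt(5)/2 - 1/2) + 2*(3/2 - 3*sqrt(5)/2)*conj(-1/2 + sqrt(5)/2) + 5*(3)*conj(0)]
      = (1/10)[(18) + (-9 - 3*sqrt(5)) + (-9 + 3*sqrt(5)) + (0)] = 0/10 = 0
Dimension check: dim(rho) = sum (mult * dim) = 3*1 + 0*1 + 3*2 + 0*2 = 9 = chi_rho(e) = 9.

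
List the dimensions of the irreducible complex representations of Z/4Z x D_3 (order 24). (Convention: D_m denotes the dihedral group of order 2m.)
Dimensions: 1, 1, 1, 1, 1, 1, 1, 1, 2, 2, 2, 2

Derivation: There are 12 irreducibles (= number of conjugacy classes). Their dimensions d_i satisfy sum d_i^2 = |G| = 24: 1 + 1 + 1 + 1 + 1 + 1 + 1 + 1 + 4 + 4 + 4 + 4 = 24. (For the product with Z/4Z: each of the 4 1-dim characters of Z/4Z tensors with each irrep of D_3, giving 4 copies of each D_3-dimension.)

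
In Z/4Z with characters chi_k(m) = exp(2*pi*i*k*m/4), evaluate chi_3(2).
chi_3(2) = zeta_4^6 = -1

Why: chi_3(2) = zeta_4^(3*2) = zeta_4^6. Since zeta_4^4 = 1, this equals zeta_4^2 = exp(2*pi*i*2/4) = -1.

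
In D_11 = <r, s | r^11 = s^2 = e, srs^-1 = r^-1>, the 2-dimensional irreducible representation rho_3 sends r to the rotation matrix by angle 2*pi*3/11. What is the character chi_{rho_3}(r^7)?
chi_{rho_3}(r^7) = 2*cos(2*pi*3*7/11) = 2*cos(2*pi/11)

Explanation: rho_3(r^7) is rotation by angle 2*pi*3*7/11, whose trace is 2*cos(2*pi*3*7/11) = 2*cos(2*pi/11).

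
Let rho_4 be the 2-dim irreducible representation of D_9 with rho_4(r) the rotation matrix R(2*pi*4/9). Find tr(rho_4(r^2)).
chi_{rho_4}(r^2) = 2*cos(2*pi*4*2/9) = 2*cos(2*pi/9)

Why: rho_4(r^2) is rotation by angle 2*pi*4*2/9, whose trace is 2*cos(2*pi*4*2/9) = 2*cos(2*pi/9).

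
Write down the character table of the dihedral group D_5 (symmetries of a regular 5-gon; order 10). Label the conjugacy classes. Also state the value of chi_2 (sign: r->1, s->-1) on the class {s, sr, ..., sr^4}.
Conjugacy classes: {e} of size 1, {r^1, r^4} of size 2, {r^2, r^3} of size 2, {s, sr, ..., sr^4} of size 5.
Character table:
  irrep \ class              {e} (size 1)  {r^1, r^4} (size 2)  {r^2, r^3} (size 2)  {s, sr, ..., sr^4} (size 5)
  chi_1 (triv)               1             1                    1                    1                          
  chi_2 (sign: r->1, s->-1)  1             1                    1                    -1                         
  chi_3 (2d, j=1)            2             -1/2 + sqrt(5)/2     -sqrt(5)/2 - 1/2     0                          
  chi_4 (2d, j=2)            2             -sqrt(5)/2 - 1/2     -1/2 + sqrt(5)/2     0                          

Spot check: chi_2 (sign: r->1, s->-1) on {s, sr, ..., sr^4} = -1.

Argument: D_5 has order 2*5 = 10 with 4 conjugacy classes, hence 4 irreducibles. Sum of squared dims 1 + 1 + 4 + 4 = 10 = |G|. Linear characters come from the abelianisation; the 2-dimensional irreps have character r^k -> 2*cos(2*pi*j*k/5), reflections -> 0.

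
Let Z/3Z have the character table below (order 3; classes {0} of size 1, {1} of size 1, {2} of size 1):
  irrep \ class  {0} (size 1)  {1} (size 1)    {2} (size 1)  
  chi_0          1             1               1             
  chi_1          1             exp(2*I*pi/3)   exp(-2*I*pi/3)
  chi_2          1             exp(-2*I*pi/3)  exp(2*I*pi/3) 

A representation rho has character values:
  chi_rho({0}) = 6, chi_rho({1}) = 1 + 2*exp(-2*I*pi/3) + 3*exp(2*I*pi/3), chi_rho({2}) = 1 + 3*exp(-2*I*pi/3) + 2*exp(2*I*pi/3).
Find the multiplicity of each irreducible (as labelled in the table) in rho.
Multiplicities: chi_0: 1, chi_1: 3, chi_2: 2.

Proof sketch: Use <chi_rho, chi> = (1/|G|) sum_C |C| * chi_rho(C) * conj(chi(C)) with |G| = 3 for each irreducible chi in the table:
  <chi_rho, chi_0> = (1/3)[1*(6)*conj(1) + 1*(1 + 2*exp(-2*I*pi/3) + 3*exp(2*I*pi/3))*conj(1) + 1*(1 + 3*exp(-2*I*pi/3) + 2*exp(2*I*pi/3))*conj(1)]
      = (1/3)[(6) + (1 + 2*exp(-2*I*pi/3) + 3*exp(2*I*pi/3)) + (1 + 3*exp(-2*I*pi/3) + 2*exp(2*I*pi/3))] = 3/3 = 1
  <chi_rho, chi_1> = (1/3)[1*(6)*conj(1) + 1*(1 + 2*exp(-2*I*pi/3) + 3*exp(2*I*pi/3))*conj(exp(2*I*pi/3)) + 1*(1 + 3*exp(-2*I*pi/3) + 2*exp(2*I*pi/3))*conj(exp(-2*I*pi/3))]
      = (1/3)[(6) + (3 + exp(-2*I*pi/3) + 2*exp(2*I*pi/3)) + (3 + 2*exp(-2*I*pi/3) + exp(2*I*pi/3))] = 9/3 = 3
  <chi_rho, chi_2> = (1/3)[1*(6)*conj(1) + 1*(1 + 2*exp(-2*I*pi/3) + 3*exp(2*I*pi/3))*conj(exp(-2*I*pi/3)) + 1*(1 + 3*exp(-2*I*pi/3) + 2*exp(2*I*pi/3))*conj(exp(2*I*pi/3))]
      = (1/3)[(6) + (2 + 3*exp(-2*I*pi/3) + exp(2*I*pi/3)) + (2 + exp(-2*I*pi/3) + 3*exp(2*I*pi/3))] = 6/3 = 2
(Exp terms are combined using exp(i*s)*conj(exp(i*t)) = exp(i*(s-t)), and sums of them are collapsed using the identity that for every m > 1 the m distinct m-th roots of unity sum to 0, e.g. 1 + exp(2*I*pi/3) + exp(-2*I*pi/3) = 0.)
Dimension check: dim(rho) = sum (mult * dim) = 1*1 + 3*1 + 2*1 = 6 = chi_rho(e) = 6.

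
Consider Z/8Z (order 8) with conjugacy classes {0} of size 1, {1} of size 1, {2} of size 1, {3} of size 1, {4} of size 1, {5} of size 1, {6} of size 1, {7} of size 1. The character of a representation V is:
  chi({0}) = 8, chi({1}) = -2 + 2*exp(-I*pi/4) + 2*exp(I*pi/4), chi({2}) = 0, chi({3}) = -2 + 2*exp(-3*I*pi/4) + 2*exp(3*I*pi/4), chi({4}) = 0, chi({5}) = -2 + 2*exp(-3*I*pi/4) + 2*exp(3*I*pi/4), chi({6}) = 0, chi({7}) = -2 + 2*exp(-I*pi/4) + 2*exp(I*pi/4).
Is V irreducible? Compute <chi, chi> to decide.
Not irreducible (reducible): <chi, chi> = 14 > 1.

Details: <chi, chi> = (1/|G|) sum_C |C| * |chi(C)|^2 = (1/8)[1*|8|^2 + 1*|-2 + 2*exp(-I*pi/4) + 2*exp(I*pi/4)|^2 + 1*|0|^2 + 1*|-2 + 2*exp(-3*I*pi/4) + 2*exp(3*I*pi/4)|^2 + 1*|0|^2 + 1*|-2 + 2*exp(-3*I*pi/4) + 2*exp(3*I*pi/4)|^2 + 1*|0|^2 + 1*|-2 + 2*exp(-I*pi/4) + 2*exp(I*pi/4)|^2]
  = (1/8)[(64) + (12 - 8*exp(I*pi/4) - 8*exp(-I*pi/4)) + (0) + (12 - 8*exp(3*I*pi/4) - 8*exp(-3*I*pi/4)) + (0) + (12 - 8*exp(3*I*pi/4) - 8*exp(-3*I*pi/4)) + (0) + (12 - 8*exp(I*pi/4) - 8*exp(-I*pi/4))] = 112/8 = 14.
(Exp terms are combined using exp(i*s)*conj(exp(i*t)) = exp(i*(s-t)), and sums of them are collapsed using the identity that for every m > 1 the m distinct m-th roots of unity sum to 0, e.g. 1 + exp(2*I*pi/3) + exp(-2*I*pi/3) = 0.)
A character is irreducible iff <chi, chi> = 1, so this representation is reducible.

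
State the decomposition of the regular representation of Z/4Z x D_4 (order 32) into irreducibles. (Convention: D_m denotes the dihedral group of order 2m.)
Each irreducible V_i of dimension d_i appears with multiplicity d_i, i.e. rho_reg = (direct sum over all irreducibles V_i) d_i V_i. The irreducible dimensions for Z/4Z x D_4 are 1, 1, 1, 1, 1, 1, 1, 1, 1, 1, 1, 1, 1, 1, 1, 1, 2, 2, 2, 2: 16 irreducibles of dimension 1, each with multiplicity 1; 4 irreducibles of dimension 2, each with multiplicity 2. Total dimension 16*1*1 + 4*2*2 = 32 = |G|.

Derivation: General theorem: in the regular representation of a finite group G, each irreducible appears with multiplicity equal to its dimension. Check: dim(rho_reg) = sum d_i^2 = 1 + 1 + 1 + 1 + 1 + 1 + 1 + 1 + 1 + 1 + 1 + 1 + 1 + 1 + 1 + 1 + 4 + 4 + 4 + 4 = 32 = |G|.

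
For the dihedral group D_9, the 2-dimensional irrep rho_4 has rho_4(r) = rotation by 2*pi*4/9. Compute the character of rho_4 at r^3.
chi_{rho_4}(r^3) = 2*cos(2*pi*4*3/9) = -1

Proof sketch: rho_4(r^3) is rotation by angle 2*pi*4*3/9, whose trace is 2*cos(2*pi*4*3/9) = -1.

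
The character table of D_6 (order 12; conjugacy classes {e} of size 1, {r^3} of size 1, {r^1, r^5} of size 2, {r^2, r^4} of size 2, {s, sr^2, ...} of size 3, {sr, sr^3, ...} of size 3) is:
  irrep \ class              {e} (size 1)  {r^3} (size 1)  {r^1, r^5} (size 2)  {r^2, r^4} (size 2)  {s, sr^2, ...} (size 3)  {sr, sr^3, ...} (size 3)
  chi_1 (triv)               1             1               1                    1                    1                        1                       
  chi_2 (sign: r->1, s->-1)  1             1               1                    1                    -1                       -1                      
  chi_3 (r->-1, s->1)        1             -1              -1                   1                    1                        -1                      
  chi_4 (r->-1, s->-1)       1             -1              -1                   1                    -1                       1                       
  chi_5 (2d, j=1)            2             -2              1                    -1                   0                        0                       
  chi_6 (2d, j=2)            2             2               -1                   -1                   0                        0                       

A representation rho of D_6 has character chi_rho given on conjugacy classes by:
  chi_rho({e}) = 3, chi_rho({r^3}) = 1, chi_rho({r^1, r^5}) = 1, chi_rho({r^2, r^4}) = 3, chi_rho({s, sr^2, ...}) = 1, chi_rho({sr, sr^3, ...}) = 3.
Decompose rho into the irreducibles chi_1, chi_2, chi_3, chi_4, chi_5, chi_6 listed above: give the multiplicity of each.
Multiplicities: chi_1: 2, chi_2: 0, chi_3: 0, chi_4: 1, chi_5: 0, chi_6: 0.

Details: Use <chi_rho, chi> = (1/|G|) sum_C |C| * chi_rho(C) * conj(chi(C)) with |G| = 12 for each irreducible chi in the table:
  <chi_rho, chi_1> = (1/12)[1*(3)*conj(1) + 1*(1)*conj(1) + 2*(1)*conj(1) + 2*(3)*conj(1) + 3*(1)*conj(1) + 3*(3)*conj(1)]
      = (1/12)[(3) + (1) + (2) + (6) + (3) + (9)] = 24/12 = 2
  <chi_rho, chi_2> = (1/12)[1*(3)*conj(1) + 1*(1)*conj(1) + 2*(1)*conj(1) + 2*(3)*conj(1) + 3*(1)*conj(-1) + 3*(3)*conj(-1)]
      = (1/12)[(3) + (1) + (2) + (6) + (-3) + (-9)] = 0/12 = 0
  <chi_rho, chi_3> = (1/12)[1*(3)*conj(1) + 1*(1)*conj(-1) + 2*(1)*conj(-1) + 2*(3)*conj(1) + 3*(1)*conj(1) + 3*(3)*conj(-1)]
      = (1/12)[(3) + (-1) + (-2) + (6) + (3) + (-9)] = 0/12 = 0
  <chi_rho, chi_4> = (1/12)[1*(3)*conj(1) + 1*(1)*conj(-1) + 2*(1)*conj(-1) + 2*(3)*conj(1) + 3*(1)*conj(-1) + 3*(3)*conj(1)]
      = (1/12)[(3) + (-1) + (-2) + (6) + (-3) + (9)] = 12/12 = 1
  <chi_rho, chi_5> = (1/12)[1*(3)*conj(2) + 1*(1)*conj(-2) + 2*(1)*conj(1) + 2*(3)*conj(-1) + 3*(1)*conj(0) + 3*(3)*conj(0)]
      = (1/12)[(6) + (-2) + (2) + (-6) + (0) + (0)] = 0/12 = 0
  <chi_rho, chi_6> = (1/12)[1*(3)*conj(2) + 1*(1)*conj(2) + 2*(1)*conj(-1) + 2*(3)*conj(-1) + 3*(1)*conj(0) + 3*(3)*conj(0)]
      = (1/12)[(6) + (2) + (-2) + (-6) + (0) + (0)] = 0/12 = 0
Dimension check: dim(rho) = sum (mult * dim) = 2*1 + 0*1 + 0*1 + 1*1 + 0*2 + 0*2 = 3 = chi_rho(e) = 3.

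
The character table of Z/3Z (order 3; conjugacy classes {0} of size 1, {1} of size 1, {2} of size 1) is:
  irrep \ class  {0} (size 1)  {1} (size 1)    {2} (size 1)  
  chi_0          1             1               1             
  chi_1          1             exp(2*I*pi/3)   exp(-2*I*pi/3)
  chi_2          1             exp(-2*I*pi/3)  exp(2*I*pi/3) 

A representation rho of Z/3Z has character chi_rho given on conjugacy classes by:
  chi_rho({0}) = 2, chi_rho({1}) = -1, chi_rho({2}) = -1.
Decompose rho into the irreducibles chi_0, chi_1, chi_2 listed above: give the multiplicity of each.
Multiplicities: chi_0: 0, chi_1: 1, chi_2: 1.

Justification: Use <chi_rho, chi> = (1/|G|) sum_C |C| * chi_rho(C) * conj(chi(C)) with |G| = 3 for each irreducible chi in the table:
  <chi_rho, chi_0> = (1/3)[1*(2)*conj(1) + 1*(-1)*conj(1) + 1*(-1)*conj(1)]
      = (1/3)[(2) + (-1) + (-1)] = 0/3 = 0
  <chi_rho, chi_1> = (1/3)[1*(2)*conj(1) + 1*(-1)*conj(exp(2*I*pi/3)) + 1*(-1)*conj(exp(-2*I*pi/3))]
      = (1/3)[(2) + (1 + exp(2*I*pi/3)) + (1 + exp(-2*I*pi/3))] = 3/3 = 1
  <chi_rho, chi_2> = (1/3)[1*(2)*conj(1) + 1*(-1)*conj(exp(-2*I*pi/3)) + 1*(-1)*conj(exp(2*I*pi/3))]
      = (1/3)[(2) + (1 + exp(-2*I*pi/3)) + (1 + exp(2*I*pi/3))] = 3/3 = 1
(Exp terms are combined using exp(i*s)*conj(exp(i*t)) = exp(i*(s-t)), and sums of them are collapsed using the identity that for every m > 1 the m distinct m-th roots of unity sum to 0, e.g. 1 + exp(2*I*pi/3) + exp(-2*I*pi/3) = 0.)
Dimension check: dim(rho) = sum (mult * dim) = 0*1 + 1*1 + 1*1 = 2 = chi_rho(e) = 2.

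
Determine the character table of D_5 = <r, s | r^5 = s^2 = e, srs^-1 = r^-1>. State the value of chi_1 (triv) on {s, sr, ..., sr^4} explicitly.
Conjugacy classes: {e} of size 1, {r^1, r^4} of size 2, {r^2, r^3} of size 2, {s, sr, ..., sr^4} of size 5.
Character table:
  irrep \ class              {e} (size 1)  {r^1, r^4} (size 2)  {r^2, r^3} (size 2)  {s, sr, ..., sr^4} (size 5)
  chi_1 (triv)               1             1                    1                    1                          
  chi_2 (sign: r->1, s->-1)  1             1                    1                    -1                         
  chi_3 (2d, j=1)            2             -1/2 + sqrt(5)/2     -sqrt(5)/2 - 1/2     0                          
  chi_4 (2d, j=2)            2             -sqrt(5)/2 - 1/2     -1/2 + sqrt(5)/2     0                          

Spot check: chi_1 (triv) on {s, sr, ..., sr^4} = 1.

Argument: D_5 has order 2*5 = 10 with 4 conjugacy classes, hence 4 irreducibles. Sum of squared dims 1 + 1 + 4 + 4 = 10 = |G|. Linear characters come from the abelianisation; the 2-dimensional irreps have character r^k -> 2*cos(2*pi*j*k/5), reflections -> 0.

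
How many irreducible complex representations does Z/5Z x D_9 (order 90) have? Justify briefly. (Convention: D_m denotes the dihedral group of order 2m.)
30

Argument: The number of irreducible complex representations of a finite group equals its number of conjugacy classes. For a direct product, #classes(G x H) = #classes(G) * #classes(H). Z/5Z has 5 classes (abelian), D_9 has 6 classes, so 5 * 6 = 30, so Z/5Z x D_9 (order 90) has exactly 30 irreducible complex representations.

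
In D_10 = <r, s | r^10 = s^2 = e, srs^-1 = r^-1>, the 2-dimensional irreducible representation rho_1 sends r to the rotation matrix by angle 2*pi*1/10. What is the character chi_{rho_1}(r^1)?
chi_{rho_1}(r^1) = 2*cos(2*pi*1*1/10) = 1/2 + sqrt(5)/2

Proof sketch: rho_1(r^1) is rotation by angle 2*pi*1*1/10, whose trace is 2*cos(2*pi*1*1/10) = 1/2 + sqrt(5)/2.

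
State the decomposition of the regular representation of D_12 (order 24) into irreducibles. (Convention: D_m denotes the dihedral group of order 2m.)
Each irreducible V_i of dimension d_i appears with multiplicity d_i, i.e. rho_reg = (direct sum over all irreducibles V_i) d_i V_i. The irreducible dimensions for D_12 are 1, 1, 1, 1, 2, 2, 2, 2, 2: 4 irreducibles of dimension 1, each with multiplicity 1; 5 irreducibles of dimension 2, each with multiplicity 2. Total dimension 4*1*1 + 5*2*2 = 24 = |G|.

Proof sketch: General theorem: in the regular representation of a finite group G, each irreducible appears with multiplicity equal to its dimension. Check: dim(rho_reg) = sum d_i^2 = 1 + 1 + 1 + 1 + 4 + 4 + 4 + 4 + 4 = 24 = |G|.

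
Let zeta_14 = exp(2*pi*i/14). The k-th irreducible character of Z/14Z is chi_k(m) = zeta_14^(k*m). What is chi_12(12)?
chi_12(12) = zeta_14^144 = exp(4*I*pi/7)

Proof sketch: chi_12(12) = zeta_14^(12*12) = zeta_14^144. Since zeta_14^14 = 1, this equals zeta_14^4 = exp(2*pi*i*4/14) = exp(4*I*pi/7).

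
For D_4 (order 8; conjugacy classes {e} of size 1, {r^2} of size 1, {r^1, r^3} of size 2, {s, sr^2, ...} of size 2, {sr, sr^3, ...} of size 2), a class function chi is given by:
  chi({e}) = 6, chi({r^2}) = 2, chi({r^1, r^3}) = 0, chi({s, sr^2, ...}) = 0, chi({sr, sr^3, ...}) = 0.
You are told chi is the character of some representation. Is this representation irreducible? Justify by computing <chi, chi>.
Not irreducible (reducible): <chi, chi> = 5 > 1.

Reasoning: <chi, chi> = (1/|G|) sum_C |C| * |chi(C)|^2 = (1/8)[1*|6|^2 + 1*|2|^2 + 2*|0|^2 + 2*|0|^2 + 2*|0|^2]
  = (1/8)[(36) + (4) + (0) + (0) + (0)] = 40/8 = 5.
A character is irreducible iff <chi, chi> = 1, so this representation is reducible.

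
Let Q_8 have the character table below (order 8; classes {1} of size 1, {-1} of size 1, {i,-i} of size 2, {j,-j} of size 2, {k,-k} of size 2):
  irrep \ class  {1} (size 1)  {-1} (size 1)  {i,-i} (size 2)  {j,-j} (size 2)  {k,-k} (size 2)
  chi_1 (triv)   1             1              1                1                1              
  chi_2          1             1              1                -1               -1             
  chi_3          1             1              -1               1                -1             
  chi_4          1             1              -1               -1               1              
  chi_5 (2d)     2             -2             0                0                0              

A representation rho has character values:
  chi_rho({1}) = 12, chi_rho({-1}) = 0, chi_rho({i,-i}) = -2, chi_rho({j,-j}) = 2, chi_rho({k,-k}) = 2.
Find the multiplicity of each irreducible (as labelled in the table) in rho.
Multiplicities: chi_1: 2, chi_2: 0, chi_3: 2, chi_4: 2, chi_5: 3.

Why: Use <chi_rho, chi> = (1/|G|) sum_C |C| * chi_rho(C) * conj(chi(C)) with |G| = 8 for each irreducible chi in the table:
  <chi_rho, chi_1> = (1/8)[1*(12)*conj(1) + 1*(0)*conj(1) + 2*(-2)*conj(1) + 2*(2)*conj(1) + 2*(2)*conj(1)]
      = (1/8)[(12) + (0) + (-4) + (4) + (4)] = 16/8 = 2
  <chi_rho, chi_2> = (1/8)[1*(12)*conj(1) + 1*(0)*conj(1) + 2*(-2)*conj(1) + 2*(2)*conj(-1) + 2*(2)*conj(-1)]
      = (1/8)[(12) + (0) + (-4) + (-4) + (-4)] = 0/8 = 0
  <chi_rho, chi_3> = (1/8)[1*(12)*conj(1) + 1*(0)*conj(1) + 2*(-2)*conj(-1) + 2*(2)*conj(1) + 2*(2)*conj(-1)]
      = (1/8)[(12) + (0) + (4) + (4) + (-4)] = 16/8 = 2
  <chi_rho, chi_4> = (1/8)[1*(12)*conj(1) + 1*(0)*conj(1) + 2*(-2)*conj(-1) + 2*(2)*conj(-1) + 2*(2)*conj(1)]
      = (1/8)[(12) + (0) + (4) + (-4) + (4)] = 16/8 = 2
  <chi_rho, chi_5> = (1/8)[1*(12)*conj(2) + 1*(0)*conj(-2) + 2*(-2)*conj(0) + 2*(2)*conj(0) + 2*(2)*conj(0)]
      = (1/8)[(24) + (0) + (0) + (0) + (0)] = 24/8 = 3
Dimension check: dim(rho) = sum (mult * dim) = 2*1 + 0*1 + 2*1 + 2*1 + 3*2 = 12 = chi_rho(e) = 12.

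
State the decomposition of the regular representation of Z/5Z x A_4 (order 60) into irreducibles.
Each irreducible V_i of dimension d_i appears with multiplicity d_i, i.e. rho_reg = (direct sum over all irreducibles V_i) d_i V_i. The irreducible dimensions for Z/5Z x A_4 are 1, 1, 1, 1, 1, 1, 1, 1, 1, 1, 1, 1, 1, 1, 1, 3, 3, 3, 3, 3: 15 irreducibles of dimension 1, each with multiplicity 1; 5 irreducibles of dimension 3, each with multiplicity 3. Total dimension 15*1*1 + 5*3*3 = 60 = |G|.

Details: General theorem: in the regular representation of a finite group G, each irreducible appears with multiplicity equal to its dimension. Check: dim(rho_reg) = sum d_i^2 = 1 + 1 + 1 + 1 + 1 + 1 + 1 + 1 + 1 + 1 + 1 + 1 + 1 + 1 + 1 + 9 + 9 + 9 + 9 + 9 = 60 = |G|.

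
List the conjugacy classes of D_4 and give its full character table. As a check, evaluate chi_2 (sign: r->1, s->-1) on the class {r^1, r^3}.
Conjugacy classes: {e} of size 1, {r^2} of size 1, {r^1, r^3} of size 2, {s, sr^2, ...} of size 2, {sr, sr^3, ...} of size 2.
Character table:
  irrep \ class              {e} (size 1)  {r^2} (size 1)  {r^1, r^3} (size 2)  {s, sr^2, ...} (size 2)  {sr, sr^3, ...} (size 2)
  chi_1 (triv)               1             1               1                    1                        1                       
  chi_2 (sign: r->1, s->-1)  1             1               1                    -1                       -1                      
  chi_3 (r->-1, s->1)        1             1               -1                   1                        -1                      
  chi_4 (r->-1, s->-1)       1             1               -1                   -1                       1                       
  chi_5 (2d, j=1)            2             -2              0                    0                        0                       

Spot check: chi_2 (sign: r->1, s->-1) on {r^1, r^3} = 1.

Reasoning: D_4 has order 2*4 = 8 with 5 conjugacy classes, hence 5 irreducibles. Sum of squared dims 1 + 1 + 1 + 1 + 4 = 8 = |G|. Linear characters come from the abelianisation; the 2-dimensional irreps have character r^k -> 2*cos(2*pi*j*k/4), reflections -> 0.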